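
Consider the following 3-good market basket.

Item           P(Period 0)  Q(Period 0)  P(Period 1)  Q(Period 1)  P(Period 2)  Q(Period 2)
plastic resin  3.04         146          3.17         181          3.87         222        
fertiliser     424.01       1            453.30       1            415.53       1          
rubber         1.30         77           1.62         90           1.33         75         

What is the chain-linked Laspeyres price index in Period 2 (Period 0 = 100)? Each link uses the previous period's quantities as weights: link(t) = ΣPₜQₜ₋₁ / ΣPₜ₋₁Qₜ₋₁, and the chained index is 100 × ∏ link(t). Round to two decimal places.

Link Period 0→Period 1:
ΣP(Period 1)Q(Period 0) = 3.17×146 + 453.30×1 + 1.62×77 = 462.82 + 453.3 + 124.74 = 1040.86
ΣP(Period 0)Q(Period 0) = 3.04×146 + 424.01×1 + 1.30×77 = 443.84 + 424.01 + 100.1 = 967.95
link = 1040.86/967.95 = 1.075324
Link Period 1→Period 2:
ΣP(Period 2)Q(Period 1) = 3.87×181 + 415.53×1 + 1.33×90 = 700.47 + 415.53 + 119.7 = 1235.7
ΣP(Period 1)Q(Period 1) = 3.17×181 + 453.30×1 + 1.62×90 = 573.77 + 453.3 + 145.8 = 1172.87
link = 1235.7/1172.87 = 1.053569
Chained index = 100 × 1.075324 × 1.053569 = 113.2929

113.29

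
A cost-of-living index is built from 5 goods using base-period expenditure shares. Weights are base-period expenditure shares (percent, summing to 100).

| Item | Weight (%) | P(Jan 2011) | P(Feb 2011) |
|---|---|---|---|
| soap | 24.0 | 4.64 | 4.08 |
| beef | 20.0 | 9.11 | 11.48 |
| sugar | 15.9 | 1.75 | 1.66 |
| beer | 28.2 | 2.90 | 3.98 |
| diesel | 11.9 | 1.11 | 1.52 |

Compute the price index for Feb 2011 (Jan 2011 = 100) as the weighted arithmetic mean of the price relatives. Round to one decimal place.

soap: 24.0 × (4.08/4.64) = 24.0 × 0.879310 = 21.1034
beef: 20.0 × (11.48/9.11) = 20.0 × 1.260154 = 25.2031
sugar: 15.9 × (1.66/1.75) = 15.9 × 0.948571 = 15.0823
beer: 28.2 × (3.98/2.90) = 28.2 × 1.372414 = 38.7021
diesel: 11.9 × (1.52/1.11) = 11.9 × 1.369369 = 16.2955
Index = Σ wᵢ·(p₁ᵢ/p₀ᵢ) = 21.1034 + 25.2031 + 15.0823 + 38.7021 + 16.2955 = 116.3864

116.4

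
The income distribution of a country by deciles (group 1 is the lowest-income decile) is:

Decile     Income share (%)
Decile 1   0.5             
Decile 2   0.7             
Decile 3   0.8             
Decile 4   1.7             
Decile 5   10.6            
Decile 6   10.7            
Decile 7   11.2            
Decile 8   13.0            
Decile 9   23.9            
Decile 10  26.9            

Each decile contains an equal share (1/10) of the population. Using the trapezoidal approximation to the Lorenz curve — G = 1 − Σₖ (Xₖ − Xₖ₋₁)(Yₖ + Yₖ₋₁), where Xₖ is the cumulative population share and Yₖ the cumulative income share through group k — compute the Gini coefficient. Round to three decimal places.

0.490

Cumulative income shares Yₖ: 0.0050, 0.0120, 0.0200, 0.0370, 0.1430, 0.2500, 0.3620, 0.4920, 0.7310, 1.0000
Σ (Xₖ−Xₖ₋₁)(Yₖ+Yₖ₋₁) = (1/10)(0.0050+0.0000) + (1/10)(0.0120+0.0050) + (1/10)(0.0200+0.0120) + (1/10)(0.0370+0.0200) + (1/10)(0.1430+0.0370) + (1/10)(0.2500+0.1430) + (1/10)(0.3620+0.2500) + (1/10)(0.4920+0.3620) + (1/10)(0.7310+0.4920) + (1/10)(1.0000+0.7310)
  = 0.0005 + 0.0017 + 0.0032 + 0.0057 + 0.0180 + 0.0393 + 0.0612 + 0.0854 + 0.1223 + 0.1731 = 0.5104
G = 1 − 0.5104 = 0.4896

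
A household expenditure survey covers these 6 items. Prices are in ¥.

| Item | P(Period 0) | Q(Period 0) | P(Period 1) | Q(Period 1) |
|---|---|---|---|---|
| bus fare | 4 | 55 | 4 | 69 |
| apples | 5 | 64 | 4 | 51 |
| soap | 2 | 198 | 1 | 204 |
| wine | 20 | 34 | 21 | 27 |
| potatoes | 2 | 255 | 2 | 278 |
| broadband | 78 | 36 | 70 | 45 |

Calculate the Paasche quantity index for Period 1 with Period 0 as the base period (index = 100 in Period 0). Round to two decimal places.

112.20

Paasche quantity index uses current-period prices as weights.
ΣP(Period 1)·Q(Period 1) = 4×69 + 4×51 + 1×204 + 21×27 + 2×278 + 70×45 = 276 + 204 + 204 + 567 + 556 + 3150 = 4957
ΣP(Period 1)·Q(Period 0) = 4×55 + 4×64 + 1×198 + 21×34 + 2×255 + 70×36 = 220 + 256 + 198 + 714 + 510 + 2520 = 4418
Index = 4957 / 4418 × 100 = 112.2001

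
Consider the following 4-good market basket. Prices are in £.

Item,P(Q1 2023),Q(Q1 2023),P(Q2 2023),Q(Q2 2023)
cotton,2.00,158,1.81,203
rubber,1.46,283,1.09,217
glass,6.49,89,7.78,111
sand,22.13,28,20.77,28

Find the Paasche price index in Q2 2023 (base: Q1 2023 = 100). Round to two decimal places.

99.33

Paasche price index uses current-period quantities as weights.
ΣP(Q2 2023)·Q(Q2 2023) = 1.81×203 + 1.09×217 + 7.78×111 + 20.77×28 = 367.43 + 236.53 + 863.58 + 581.56 = 2049.1
ΣP(Q1 2023)·Q(Q2 2023) = 2.00×203 + 1.46×217 + 6.49×111 + 22.13×28 = 406 + 316.82 + 720.39 + 619.64 = 2062.85
Index = 2049.1 / 2062.85 × 100 = 99.3334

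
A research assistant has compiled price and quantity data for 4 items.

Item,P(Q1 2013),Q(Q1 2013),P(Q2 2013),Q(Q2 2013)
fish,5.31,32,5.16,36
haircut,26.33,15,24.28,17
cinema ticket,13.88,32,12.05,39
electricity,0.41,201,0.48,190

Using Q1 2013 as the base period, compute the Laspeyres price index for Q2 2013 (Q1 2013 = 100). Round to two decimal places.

Laspeyres price index uses base-period quantities as weights.
ΣP(Q2 2013)·Q(Q1 2013) = 5.16×32 + 24.28×15 + 12.05×32 + 0.48×201 = 165.12 + 364.2 + 385.6 + 96.48 = 1011.4
ΣP(Q1 2013)·Q(Q1 2013) = 5.31×32 + 26.33×15 + 13.88×32 + 0.41×201 = 169.92 + 394.95 + 444.16 + 82.41 = 1091.44
Index = 1011.4 / 1091.44 × 100 = 92.6666

92.67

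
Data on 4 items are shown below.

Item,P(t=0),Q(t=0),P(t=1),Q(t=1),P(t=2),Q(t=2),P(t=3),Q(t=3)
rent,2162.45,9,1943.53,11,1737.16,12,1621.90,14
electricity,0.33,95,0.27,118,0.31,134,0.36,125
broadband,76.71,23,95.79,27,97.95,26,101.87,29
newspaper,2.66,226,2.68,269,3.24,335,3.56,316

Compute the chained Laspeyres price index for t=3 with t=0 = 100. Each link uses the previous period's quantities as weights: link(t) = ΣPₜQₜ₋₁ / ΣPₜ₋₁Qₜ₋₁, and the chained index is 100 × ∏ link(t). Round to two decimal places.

Link t=0→t=1:
ΣP(t=1)Q(t=0) = 1943.53×9 + 0.27×95 + 95.79×23 + 2.68×226 = 17491.77 + 25.65 + 2203.17 + 605.68 = 20326.27
ΣP(t=0)Q(t=0) = 2162.45×9 + 0.33×95 + 76.71×23 + 2.66×226 = 19462.05 + 31.35 + 1764.33 + 601.16 = 21858.89
link = 20326.27/21858.89 = 0.929886
Link t=1→t=2:
ΣP(t=2)Q(t=1) = 1737.16×11 + 0.31×118 + 97.95×27 + 3.24×269 = 19108.76 + 36.58 + 2644.65 + 871.56 = 22661.55
ΣP(t=1)Q(t=1) = 1943.53×11 + 0.27×118 + 95.79×27 + 2.68×269 = 21378.83 + 31.86 + 2586.33 + 720.92 = 24717.94
link = 22661.55/24717.94 = 0.916806
Link t=2→t=3:
ΣP(t=3)Q(t=2) = 1621.90×12 + 0.36×134 + 101.87×26 + 3.56×335 = 19462.8 + 48.24 + 2648.62 + 1192.6 = 23352.26
ΣP(t=2)Q(t=2) = 1737.16×12 + 0.31×134 + 97.95×26 + 3.24×335 = 20845.92 + 41.54 + 2546.7 + 1085.4 = 24519.56
link = 23352.26/24519.56 = 0.952393
Chained index = 100 × 0.929886 × 0.916806 × 0.952393 = 81.1939

81.19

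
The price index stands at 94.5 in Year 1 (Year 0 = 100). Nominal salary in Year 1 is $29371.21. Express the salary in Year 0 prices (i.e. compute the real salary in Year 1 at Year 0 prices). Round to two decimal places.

31080.65

Real = Nominal ÷ (Index/100) = 29371.21 ÷ (94.5/100)
     = 29371.21 ÷ 0.945 = 31080.6455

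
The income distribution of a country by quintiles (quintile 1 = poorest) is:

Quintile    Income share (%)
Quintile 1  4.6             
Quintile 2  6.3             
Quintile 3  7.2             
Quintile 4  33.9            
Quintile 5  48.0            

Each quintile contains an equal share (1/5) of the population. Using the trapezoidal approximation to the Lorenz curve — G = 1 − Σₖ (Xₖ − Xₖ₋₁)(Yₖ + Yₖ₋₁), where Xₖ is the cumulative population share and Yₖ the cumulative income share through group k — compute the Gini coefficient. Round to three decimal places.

0.458

Cumulative income shares Yₖ: 0.0460, 0.1090, 0.1810, 0.5200, 1.0000
Σ (Xₖ−Xₖ₋₁)(Yₖ+Yₖ₋₁) = (1/5)(0.0460+0.0000) + (1/5)(0.1090+0.0460) + (1/5)(0.1810+0.1090) + (1/5)(0.5200+0.1810) + (1/5)(1.0000+0.5200)
  = 0.0092 + 0.0310 + 0.0580 + 0.1402 + 0.3040 = 0.5424
G = 1 − 0.5424 = 0.4576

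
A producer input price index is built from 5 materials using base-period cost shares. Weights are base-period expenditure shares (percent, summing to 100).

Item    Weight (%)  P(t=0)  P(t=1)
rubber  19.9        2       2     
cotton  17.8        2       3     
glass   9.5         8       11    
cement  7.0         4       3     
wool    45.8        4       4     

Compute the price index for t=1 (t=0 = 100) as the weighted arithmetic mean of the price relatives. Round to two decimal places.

rubber: 19.9 × (2/2) = 19.9 × 1.000000 = 19.9000
cotton: 17.8 × (3/2) = 17.8 × 1.500000 = 26.7000
glass: 9.5 × (11/8) = 9.5 × 1.375000 = 13.0625
cement: 7.0 × (3/4) = 7.0 × 0.750000 = 5.2500
wool: 45.8 × (4/4) = 45.8 × 1.000000 = 45.8000
Index = Σ wᵢ·(p₁ᵢ/p₀ᵢ) = 19.9000 + 26.7000 + 13.0625 + 5.2500 + 45.8000 = 110.7125

110.71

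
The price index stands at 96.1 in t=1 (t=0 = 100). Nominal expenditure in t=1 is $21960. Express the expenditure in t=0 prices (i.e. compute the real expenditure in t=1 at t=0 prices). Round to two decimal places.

22851.20

Real = Nominal ÷ (Index/100) = 21960 ÷ (96.1/100)
     = 21960 ÷ 0.961 = 22851.1967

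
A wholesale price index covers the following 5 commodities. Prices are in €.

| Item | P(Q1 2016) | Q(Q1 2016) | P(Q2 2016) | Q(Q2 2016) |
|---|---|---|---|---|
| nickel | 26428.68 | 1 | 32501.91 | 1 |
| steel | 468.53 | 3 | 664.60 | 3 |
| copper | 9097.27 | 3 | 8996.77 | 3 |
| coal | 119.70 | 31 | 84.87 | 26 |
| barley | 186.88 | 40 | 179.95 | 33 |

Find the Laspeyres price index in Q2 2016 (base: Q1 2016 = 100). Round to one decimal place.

107.5

Laspeyres price index uses base-period quantities as weights.
ΣP(Q2 2016)·Q(Q1 2016) = 32501.91×1 + 664.60×3 + 8996.77×3 + 84.87×31 + 179.95×40 = 32501.91 + 1993.8 + 26990.31 + 2630.97 + 7198 = 71314.99
ΣP(Q1 2016)·Q(Q1 2016) = 26428.68×1 + 468.53×3 + 9097.27×3 + 119.70×31 + 186.88×40 = 26428.68 + 1405.59 + 27291.81 + 3710.7 + 7475.2 = 66311.98
Index = 71314.99 / 66311.98 × 100 = 107.5447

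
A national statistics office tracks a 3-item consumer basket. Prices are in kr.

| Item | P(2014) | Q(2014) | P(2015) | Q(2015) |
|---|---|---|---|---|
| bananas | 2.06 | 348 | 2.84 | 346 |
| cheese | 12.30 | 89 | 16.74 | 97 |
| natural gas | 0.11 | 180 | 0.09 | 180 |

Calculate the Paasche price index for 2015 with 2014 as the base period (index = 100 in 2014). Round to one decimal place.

Paasche price index uses current-period quantities as weights.
ΣP(2015)·Q(2015) = 2.84×346 + 16.74×97 + 0.09×180 = 982.64 + 1623.78 + 16.2 = 2622.62
ΣP(2014)·Q(2015) = 2.06×346 + 12.30×97 + 0.11×180 = 712.76 + 1193.1 + 19.8 = 1925.66
Index = 2622.62 / 1925.66 × 100 = 136.1933

136.2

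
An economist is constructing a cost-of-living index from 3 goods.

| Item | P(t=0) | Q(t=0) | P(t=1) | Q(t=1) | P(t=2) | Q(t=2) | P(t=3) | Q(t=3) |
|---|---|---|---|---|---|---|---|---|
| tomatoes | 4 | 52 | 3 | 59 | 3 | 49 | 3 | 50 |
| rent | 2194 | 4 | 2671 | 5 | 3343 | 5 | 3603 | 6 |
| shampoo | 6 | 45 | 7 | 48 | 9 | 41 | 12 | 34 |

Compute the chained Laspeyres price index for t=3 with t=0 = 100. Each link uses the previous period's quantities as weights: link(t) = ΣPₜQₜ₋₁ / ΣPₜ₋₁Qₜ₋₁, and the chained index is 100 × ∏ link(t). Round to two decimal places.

Link t=0→t=1:
ΣP(t=1)Q(t=0) = 3×52 + 2671×4 + 7×45 = 156 + 10684 + 315 = 11155
ΣP(t=0)Q(t=0) = 4×52 + 2194×4 + 6×45 = 208 + 8776 + 270 = 9254
link = 11155/9254 = 1.205425
Link t=1→t=2:
ΣP(t=2)Q(t=1) = 3×59 + 3343×5 + 9×48 = 177 + 16715 + 432 = 17324
ΣP(t=1)Q(t=1) = 3×59 + 2671×5 + 7×48 = 177 + 13355 + 336 = 13868
link = 17324/13868 = 1.249207
Link t=2→t=3:
ΣP(t=3)Q(t=2) = 3×49 + 3603×5 + 12×41 = 147 + 18015 + 492 = 18654
ΣP(t=2)Q(t=2) = 3×49 + 3343×5 + 9×41 = 147 + 16715 + 369 = 17231
link = 18654/17231 = 1.082584
Chained index = 100 × 1.205425 × 1.249207 × 1.082584 = 163.0181

163.02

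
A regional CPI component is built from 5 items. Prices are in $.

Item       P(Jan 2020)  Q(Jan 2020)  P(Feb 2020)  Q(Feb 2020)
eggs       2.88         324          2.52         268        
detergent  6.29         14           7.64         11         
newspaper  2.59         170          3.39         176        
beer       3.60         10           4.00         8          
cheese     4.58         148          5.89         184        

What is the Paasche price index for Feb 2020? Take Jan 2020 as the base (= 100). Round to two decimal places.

Paasche price index uses current-period quantities as weights.
ΣP(Feb 2020)·Q(Feb 2020) = 2.52×268 + 7.64×11 + 3.39×176 + 4.00×8 + 5.89×184 = 675.36 + 84.04 + 596.64 + 32 + 1083.76 = 2471.8
ΣP(Jan 2020)·Q(Feb 2020) = 2.88×268 + 6.29×11 + 2.59×176 + 3.60×8 + 4.58×184 = 771.84 + 69.19 + 455.84 + 28.8 + 842.72 = 2168.39
Index = 2471.8 / 2168.39 × 100 = 113.9924

113.99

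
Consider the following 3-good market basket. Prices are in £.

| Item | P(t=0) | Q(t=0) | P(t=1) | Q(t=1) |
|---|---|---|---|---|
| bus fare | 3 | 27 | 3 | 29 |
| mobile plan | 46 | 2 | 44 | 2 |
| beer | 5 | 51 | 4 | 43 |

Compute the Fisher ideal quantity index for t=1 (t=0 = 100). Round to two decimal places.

Laspeyres component (base-period weights):
ΣP(t=0)Q(t=1) = 3×29 + 46×2 + 5×43 = 87 + 92 + 215 = 394
ΣP(t=0)Q(t=0) = 3×27 + 46×2 + 5×51 = 81 + 92 + 255 = 428
L = 394 / 428 × 100 = 92.0561
Paasche component (current-period weights):
ΣP(t=1)Q(t=1) = 3×29 + 44×2 + 4×43 = 87 + 88 + 172 = 347
ΣP(t=1)Q(t=0) = 3×27 + 44×2 + 4×51 = 81 + 88 + 204 = 373
P = 347 / 373 × 100 = 93.0295
Fisher = √(L × P) = √(92.0561 × 93.0295) = 92.5415

92.54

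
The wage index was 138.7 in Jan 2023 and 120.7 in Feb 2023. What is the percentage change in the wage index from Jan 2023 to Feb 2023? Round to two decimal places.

Change = (120.7 − 138.7) / 138.7 × 100
       = -18.0 / 138.7 × 100 = -12.9776%

-12.98%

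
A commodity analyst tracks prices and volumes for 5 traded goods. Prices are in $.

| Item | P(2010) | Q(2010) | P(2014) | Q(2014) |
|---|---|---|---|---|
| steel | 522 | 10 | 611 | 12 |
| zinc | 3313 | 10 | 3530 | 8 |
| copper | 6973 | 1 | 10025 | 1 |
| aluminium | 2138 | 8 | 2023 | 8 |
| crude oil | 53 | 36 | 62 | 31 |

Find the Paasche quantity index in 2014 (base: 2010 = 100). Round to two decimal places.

91.20

Paasche quantity index uses current-period prices as weights.
ΣP(2014)·Q(2014) = 611×12 + 3530×8 + 10025×1 + 2023×8 + 62×31 = 7332 + 28240 + 10025 + 16184 + 1922 = 63703
ΣP(2014)·Q(2010) = 611×10 + 3530×10 + 10025×1 + 2023×8 + 62×36 = 6110 + 35300 + 10025 + 16184 + 2232 = 69851
Index = 63703 / 69851 × 100 = 91.1984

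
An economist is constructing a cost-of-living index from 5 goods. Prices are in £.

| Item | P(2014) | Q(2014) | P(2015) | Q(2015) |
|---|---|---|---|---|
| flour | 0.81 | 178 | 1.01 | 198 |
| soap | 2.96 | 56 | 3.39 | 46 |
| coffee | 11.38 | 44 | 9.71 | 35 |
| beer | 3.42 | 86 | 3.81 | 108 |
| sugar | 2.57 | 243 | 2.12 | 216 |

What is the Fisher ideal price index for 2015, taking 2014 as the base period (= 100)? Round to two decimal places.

Laspeyres component (base-period weights):
ΣP(2015)Q(2014) = 1.01×178 + 3.39×56 + 9.71×44 + 3.81×86 + 2.12×243 = 179.78 + 189.84 + 427.24 + 327.66 + 515.16 = 1639.68
ΣP(2014)Q(2014) = 0.81×178 + 2.96×56 + 11.38×44 + 3.42×86 + 2.57×243 = 144.18 + 165.76 + 500.72 + 294.12 + 624.51 = 1729.29
L = 1639.68 / 1729.29 × 100 = 94.8181
Paasche component (current-period weights):
ΣP(2015)Q(2015) = 1.01×198 + 3.39×46 + 9.71×35 + 3.81×108 + 2.12×216 = 199.98 + 155.94 + 339.85 + 411.48 + 457.92 = 1565.17
ΣP(2014)Q(2015) = 0.81×198 + 2.96×46 + 11.38×35 + 3.42×108 + 2.57×216 = 160.38 + 136.16 + 398.3 + 369.36 + 555.12 = 1619.32
P = 1565.17 / 1619.32 × 100 = 96.6560
Fisher = √(L × P) = √(94.8181 × 96.6560) = 95.7326

95.73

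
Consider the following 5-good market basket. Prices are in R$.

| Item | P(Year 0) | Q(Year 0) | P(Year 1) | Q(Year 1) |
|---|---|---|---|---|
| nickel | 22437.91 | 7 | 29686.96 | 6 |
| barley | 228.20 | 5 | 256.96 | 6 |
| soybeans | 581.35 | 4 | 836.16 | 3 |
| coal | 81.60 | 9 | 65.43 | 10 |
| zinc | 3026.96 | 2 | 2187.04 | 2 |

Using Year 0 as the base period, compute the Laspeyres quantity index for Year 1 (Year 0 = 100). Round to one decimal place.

Laspeyres quantity index uses base-period prices as weights.
ΣP(Year 0)·Q(Year 1) = 22437.91×6 + 228.20×6 + 581.35×3 + 81.60×10 + 3026.96×2 = 134627.46 + 1369.2 + 1744.05 + 816 + 6053.92 = 144610.63
ΣP(Year 0)·Q(Year 0) = 22437.91×7 + 228.20×5 + 581.35×4 + 81.60×9 + 3026.96×2 = 157065.37 + 1141 + 2325.4 + 734.4 + 6053.92 = 167320.09
Index = 144610.63 / 167320.09 × 100 = 86.4275

86.4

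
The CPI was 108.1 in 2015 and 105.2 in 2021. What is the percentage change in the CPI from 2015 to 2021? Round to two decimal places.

-2.68%

Change = (105.2 − 108.1) / 108.1 × 100
       = -2.9 / 108.1 × 100 = -2.6827%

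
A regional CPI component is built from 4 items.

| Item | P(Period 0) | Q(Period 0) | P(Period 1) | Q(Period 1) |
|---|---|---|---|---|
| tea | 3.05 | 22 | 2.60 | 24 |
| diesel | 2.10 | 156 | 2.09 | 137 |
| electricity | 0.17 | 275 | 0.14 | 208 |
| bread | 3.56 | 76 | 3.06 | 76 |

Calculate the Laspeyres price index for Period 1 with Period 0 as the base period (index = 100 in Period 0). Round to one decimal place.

91.9

Laspeyres price index uses base-period quantities as weights.
ΣP(Period 1)·Q(Period 0) = 2.60×22 + 2.09×156 + 0.14×275 + 3.06×76 = 57.2 + 326.04 + 38.5 + 232.56 = 654.3
ΣP(Period 0)·Q(Period 0) = 3.05×22 + 2.10×156 + 0.17×275 + 3.56×76 = 67.1 + 327.6 + 46.75 + 270.56 = 712.01
Index = 654.3 / 712.01 × 100 = 91.8948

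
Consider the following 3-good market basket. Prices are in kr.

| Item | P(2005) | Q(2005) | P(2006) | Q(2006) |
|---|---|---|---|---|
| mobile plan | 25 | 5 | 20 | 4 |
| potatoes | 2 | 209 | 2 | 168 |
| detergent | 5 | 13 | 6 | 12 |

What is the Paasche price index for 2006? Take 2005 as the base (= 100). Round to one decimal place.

98.4

Paasche price index uses current-period quantities as weights.
ΣP(2006)·Q(2006) = 20×4 + 2×168 + 6×12 = 80 + 336 + 72 = 488
ΣP(2005)·Q(2006) = 25×4 + 2×168 + 5×12 = 100 + 336 + 60 = 496
Index = 488 / 496 × 100 = 98.3871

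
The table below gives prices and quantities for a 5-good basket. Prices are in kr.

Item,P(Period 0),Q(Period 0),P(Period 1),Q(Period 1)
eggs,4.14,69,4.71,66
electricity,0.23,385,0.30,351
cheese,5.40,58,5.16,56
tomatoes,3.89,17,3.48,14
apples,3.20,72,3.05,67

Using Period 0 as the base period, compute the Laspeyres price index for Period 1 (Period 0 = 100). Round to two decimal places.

103.52

Laspeyres price index uses base-period quantities as weights.
ΣP(Period 1)·Q(Period 0) = 4.71×69 + 0.30×385 + 5.16×58 + 3.48×17 + 3.05×72 = 324.99 + 115.5 + 299.28 + 59.16 + 219.6 = 1018.53
ΣP(Period 0)·Q(Period 0) = 4.14×69 + 0.23×385 + 5.40×58 + 3.89×17 + 3.20×72 = 285.66 + 88.55 + 313.2 + 66.13 + 230.4 = 983.94
Index = 1018.53 / 983.94 × 100 = 103.5155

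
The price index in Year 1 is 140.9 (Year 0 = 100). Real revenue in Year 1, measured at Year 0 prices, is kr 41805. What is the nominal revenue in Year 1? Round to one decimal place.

58903.2

Nominal = Real × (Index/100) = 41805 × (140.9/100)
        = 41805 × 1.409 = 58903.2450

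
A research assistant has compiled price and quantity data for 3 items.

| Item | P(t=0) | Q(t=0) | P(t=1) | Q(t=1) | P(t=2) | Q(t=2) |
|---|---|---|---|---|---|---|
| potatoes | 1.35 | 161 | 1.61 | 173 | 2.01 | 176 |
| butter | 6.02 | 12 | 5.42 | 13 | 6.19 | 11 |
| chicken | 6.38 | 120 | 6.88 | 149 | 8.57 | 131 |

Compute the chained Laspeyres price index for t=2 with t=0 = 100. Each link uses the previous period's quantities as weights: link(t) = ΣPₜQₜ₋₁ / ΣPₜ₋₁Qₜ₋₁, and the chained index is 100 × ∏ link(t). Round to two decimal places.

Link t=0→t=1:
ΣP(t=1)Q(t=0) = 1.61×161 + 5.42×12 + 6.88×120 = 259.21 + 65.04 + 825.6 = 1149.85
ΣP(t=0)Q(t=0) = 1.35×161 + 6.02×12 + 6.38×120 = 217.35 + 72.24 + 765.6 = 1055.19
link = 1149.85/1055.19 = 1.089709
Link t=1→t=2:
ΣP(t=2)Q(t=1) = 2.01×173 + 6.19×13 + 8.57×149 = 347.73 + 80.47 + 1276.93 = 1705.13
ΣP(t=1)Q(t=1) = 1.61×173 + 5.42×13 + 6.88×149 = 278.53 + 70.46 + 1025.12 = 1374.11
link = 1705.13/1374.11 = 1.240898
Chained index = 100 × 1.089709 × 1.240898 = 135.2217

135.22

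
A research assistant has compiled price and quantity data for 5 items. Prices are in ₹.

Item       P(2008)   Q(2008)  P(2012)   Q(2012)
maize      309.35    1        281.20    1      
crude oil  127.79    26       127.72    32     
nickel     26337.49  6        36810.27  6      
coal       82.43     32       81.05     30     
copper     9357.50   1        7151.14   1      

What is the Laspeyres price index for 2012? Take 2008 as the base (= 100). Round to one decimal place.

134.9

Laspeyres price index uses base-period quantities as weights.
ΣP(2012)·Q(2008) = 281.20×1 + 127.72×26 + 36810.27×6 + 81.05×32 + 7151.14×1 = 281.2 + 3320.72 + 220861.62 + 2593.6 + 7151.14 = 234208.28
ΣP(2008)·Q(2008) = 309.35×1 + 127.79×26 + 26337.49×6 + 82.43×32 + 9357.50×1 = 309.35 + 3322.54 + 158024.94 + 2637.76 + 9357.5 = 173652.09
Index = 234208.28 / 173652.09 × 100 = 134.8721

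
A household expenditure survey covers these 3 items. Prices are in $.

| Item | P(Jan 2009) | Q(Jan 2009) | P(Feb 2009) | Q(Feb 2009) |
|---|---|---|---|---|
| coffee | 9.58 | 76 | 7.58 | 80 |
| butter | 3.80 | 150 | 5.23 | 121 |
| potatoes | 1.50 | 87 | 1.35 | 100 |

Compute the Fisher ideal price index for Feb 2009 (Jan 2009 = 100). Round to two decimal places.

101.64

Laspeyres component (base-period weights):
ΣP(Feb 2009)Q(Jan 2009) = 7.58×76 + 5.23×150 + 1.35×87 = 576.08 + 784.5 + 117.45 = 1478.03
ΣP(Jan 2009)Q(Jan 2009) = 9.58×76 + 3.80×150 + 1.50×87 = 728.08 + 570 + 130.5 = 1428.58
L = 1478.03 / 1428.58 × 100 = 103.4615
Paasche component (current-period weights):
ΣP(Feb 2009)Q(Feb 2009) = 7.58×80 + 5.23×121 + 1.35×100 = 606.4 + 632.83 + 135 = 1374.23
ΣP(Jan 2009)Q(Feb 2009) = 9.58×80 + 3.80×121 + 1.50×100 = 766.4 + 459.8 + 150 = 1376.2
P = 1374.23 / 1376.2 × 100 = 99.8569
Fisher = √(L × P) = √(103.4615 × 99.8569) = 101.6432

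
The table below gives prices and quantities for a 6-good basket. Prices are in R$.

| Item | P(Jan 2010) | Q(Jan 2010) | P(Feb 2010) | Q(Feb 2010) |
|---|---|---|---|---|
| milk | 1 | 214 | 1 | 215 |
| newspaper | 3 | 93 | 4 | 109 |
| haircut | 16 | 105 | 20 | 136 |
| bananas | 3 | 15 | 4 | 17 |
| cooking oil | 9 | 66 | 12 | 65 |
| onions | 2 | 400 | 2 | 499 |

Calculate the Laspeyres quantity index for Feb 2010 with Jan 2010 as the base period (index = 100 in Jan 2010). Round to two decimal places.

120.49

Laspeyres quantity index uses base-period prices as weights.
ΣP(Jan 2010)·Q(Feb 2010) = 1×215 + 3×109 + 16×136 + 3×17 + 9×65 + 2×499 = 215 + 327 + 2176 + 51 + 585 + 998 = 4352
ΣP(Jan 2010)·Q(Jan 2010) = 1×214 + 3×93 + 16×105 + 3×15 + 9×66 + 2×400 = 214 + 279 + 1680 + 45 + 594 + 800 = 3612
Index = 4352 / 3612 × 100 = 120.4873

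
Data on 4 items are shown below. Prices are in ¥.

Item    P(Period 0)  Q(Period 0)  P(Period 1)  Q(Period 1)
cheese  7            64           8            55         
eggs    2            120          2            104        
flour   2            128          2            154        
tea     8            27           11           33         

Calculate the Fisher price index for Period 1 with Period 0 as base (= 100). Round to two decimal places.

112.86

Laspeyres component (base-period weights):
ΣP(Period 1)Q(Period 0) = 8×64 + 2×120 + 2×128 + 11×27 = 512 + 240 + 256 + 297 = 1305
ΣP(Period 0)Q(Period 0) = 7×64 + 2×120 + 2×128 + 8×27 = 448 + 240 + 256 + 216 = 1160
L = 1305 / 1160 × 100 = 112.5000
Paasche component (current-period weights):
ΣP(Period 1)Q(Period 1) = 8×55 + 2×104 + 2×154 + 11×33 = 440 + 208 + 308 + 363 = 1319
ΣP(Period 0)Q(Period 1) = 7×55 + 2×104 + 2×154 + 8×33 = 385 + 208 + 308 + 264 = 1165
P = 1319 / 1165 × 100 = 113.2189
Fisher = √(L × P) = √(112.5000 × 113.2189) = 112.8589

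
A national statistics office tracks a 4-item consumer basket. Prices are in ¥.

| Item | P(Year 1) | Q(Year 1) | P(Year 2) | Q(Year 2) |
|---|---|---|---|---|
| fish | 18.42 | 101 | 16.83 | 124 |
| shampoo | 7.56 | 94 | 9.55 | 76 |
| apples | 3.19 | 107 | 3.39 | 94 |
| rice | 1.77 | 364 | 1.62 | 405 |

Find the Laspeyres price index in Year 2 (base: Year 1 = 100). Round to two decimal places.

Laspeyres price index uses base-period quantities as weights.
ΣP(Year 2)·Q(Year 1) = 16.83×101 + 9.55×94 + 3.39×107 + 1.62×364 = 1699.83 + 897.7 + 362.73 + 589.68 = 3549.94
ΣP(Year 1)·Q(Year 1) = 18.42×101 + 7.56×94 + 3.19×107 + 1.77×364 = 1860.42 + 710.64 + 341.33 + 644.28 = 3556.67
Index = 3549.94 / 3556.67 × 100 = 99.8108

99.81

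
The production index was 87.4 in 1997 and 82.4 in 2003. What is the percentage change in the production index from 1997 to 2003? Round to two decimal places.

-5.72%

Change = (82.4 − 87.4) / 87.4 × 100
       = -5.0 / 87.4 × 100 = -5.7208%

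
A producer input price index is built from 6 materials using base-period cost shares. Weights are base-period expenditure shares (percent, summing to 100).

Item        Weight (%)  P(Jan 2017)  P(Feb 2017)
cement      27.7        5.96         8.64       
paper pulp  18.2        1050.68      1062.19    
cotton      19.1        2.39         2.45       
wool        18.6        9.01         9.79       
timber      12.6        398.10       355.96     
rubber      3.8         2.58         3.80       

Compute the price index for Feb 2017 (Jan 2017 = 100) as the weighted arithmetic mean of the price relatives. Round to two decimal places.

115.21

cement: 27.7 × (8.64/5.96) = 27.7 × 1.449664 = 40.1557
paper pulp: 18.2 × (1062.19/1050.68) = 18.2 × 1.010955 = 18.3994
cotton: 19.1 × (2.45/2.39) = 19.1 × 1.025105 = 19.5795
wool: 18.6 × (9.79/9.01) = 18.6 × 1.086570 = 20.2102
timber: 12.6 × (355.96/398.10) = 12.6 × 0.894147 = 11.2663
rubber: 3.8 × (3.80/2.58) = 3.8 × 1.472868 = 5.5969
Index = Σ wᵢ·(p₁ᵢ/p₀ᵢ) = 40.1557 + 18.3994 + 19.5795 + 20.2102 + 11.2663 + 5.5969 = 115.2079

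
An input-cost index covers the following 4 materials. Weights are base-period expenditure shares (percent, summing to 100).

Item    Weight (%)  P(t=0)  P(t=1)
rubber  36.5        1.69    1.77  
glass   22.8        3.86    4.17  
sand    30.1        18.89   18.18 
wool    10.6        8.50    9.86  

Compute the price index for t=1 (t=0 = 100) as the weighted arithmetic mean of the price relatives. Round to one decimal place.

rubber: 36.5 × (1.77/1.69) = 36.5 × 1.047337 = 38.2278
glass: 22.8 × (4.17/3.86) = 22.8 × 1.080311 = 24.6311
sand: 30.1 × (18.18/18.89) = 30.1 × 0.962414 = 28.9687
wool: 10.6 × (9.86/8.50) = 10.6 × 1.160000 = 12.2960
Index = Σ wᵢ·(p₁ᵢ/p₀ᵢ) = 38.2278 + 24.6311 + 28.9687 + 12.2960 = 104.1236

104.1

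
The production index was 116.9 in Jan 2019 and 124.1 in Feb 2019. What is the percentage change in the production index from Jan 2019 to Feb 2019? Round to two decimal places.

6.16%

Change = (124.1 − 116.9) / 116.9 × 100
       = 7.2 / 116.9 × 100 = 6.1591%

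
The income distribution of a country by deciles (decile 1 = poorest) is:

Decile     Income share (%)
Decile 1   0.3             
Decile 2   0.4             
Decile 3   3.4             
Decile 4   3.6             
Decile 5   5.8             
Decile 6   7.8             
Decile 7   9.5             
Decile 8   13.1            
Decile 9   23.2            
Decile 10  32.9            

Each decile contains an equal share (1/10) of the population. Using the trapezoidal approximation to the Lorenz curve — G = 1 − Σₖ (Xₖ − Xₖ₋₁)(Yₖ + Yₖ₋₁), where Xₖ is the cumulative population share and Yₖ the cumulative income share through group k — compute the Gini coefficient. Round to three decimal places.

Cumulative income shares Yₖ: 0.0030, 0.0070, 0.0410, 0.0770, 0.1350, 0.2130, 0.3080, 0.4390, 0.6710, 1.0000
Σ (Xₖ−Xₖ₋₁)(Yₖ+Yₖ₋₁) = (1/10)(0.0030+0.0000) + (1/10)(0.0070+0.0030) + (1/10)(0.0410+0.0070) + (1/10)(0.0770+0.0410) + (1/10)(0.1350+0.0770) + (1/10)(0.2130+0.1350) + (1/10)(0.3080+0.2130) + (1/10)(0.4390+0.3080) + (1/10)(0.6710+0.4390) + (1/10)(1.0000+0.6710)
  = 0.0003 + 0.0010 + 0.0048 + 0.0118 + 0.0212 + 0.0348 + 0.0521 + 0.0747 + 0.1110 + 0.1671 = 0.4788
G = 1 − 0.4788 = 0.5212

0.521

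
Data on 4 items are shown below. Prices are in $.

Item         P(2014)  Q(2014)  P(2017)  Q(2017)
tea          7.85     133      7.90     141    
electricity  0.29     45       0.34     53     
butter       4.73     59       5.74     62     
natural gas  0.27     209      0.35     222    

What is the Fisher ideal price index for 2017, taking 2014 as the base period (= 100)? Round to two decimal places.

106.11

Laspeyres component (base-period weights):
ΣP(2017)Q(2014) = 7.90×133 + 0.34×45 + 5.74×59 + 0.35×209 = 1050.7 + 15.3 + 338.66 + 73.15 = 1477.81
ΣP(2014)Q(2014) = 7.85×133 + 0.29×45 + 4.73×59 + 0.27×209 = 1044.05 + 13.05 + 279.07 + 56.43 = 1392.6
L = 1477.81 / 1392.6 × 100 = 106.1188
Paasche component (current-period weights):
ΣP(2017)Q(2017) = 7.90×141 + 0.34×53 + 5.74×62 + 0.35×222 = 1113.9 + 18.02 + 355.88 + 77.7 = 1565.5
ΣP(2014)Q(2017) = 7.85×141 + 0.29×53 + 4.73×62 + 0.27×222 = 1106.85 + 15.37 + 293.26 + 59.94 = 1475.42
P = 1565.5 / 1475.42 × 100 = 106.1054
Fisher = √(L × P) = √(106.1188 × 106.1054) = 106.1121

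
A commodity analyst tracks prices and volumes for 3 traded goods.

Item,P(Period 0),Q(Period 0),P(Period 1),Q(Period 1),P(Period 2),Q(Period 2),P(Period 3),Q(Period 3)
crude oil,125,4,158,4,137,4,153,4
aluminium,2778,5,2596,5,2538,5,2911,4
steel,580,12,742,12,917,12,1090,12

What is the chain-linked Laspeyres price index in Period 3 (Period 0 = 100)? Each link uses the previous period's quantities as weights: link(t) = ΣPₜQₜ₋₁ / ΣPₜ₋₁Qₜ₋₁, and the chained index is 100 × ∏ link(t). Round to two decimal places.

Link Period 0→Period 1:
ΣP(Period 1)Q(Period 0) = 158×4 + 2596×5 + 742×12 = 632 + 12980 + 8904 = 22516
ΣP(Period 0)Q(Period 0) = 125×4 + 2778×5 + 580×12 = 500 + 13890 + 6960 = 21350
link = 22516/21350 = 1.054614
Link Period 1→Period 2:
ΣP(Period 2)Q(Period 1) = 137×4 + 2538×5 + 917×12 = 548 + 12690 + 11004 = 24242
ΣP(Period 1)Q(Period 1) = 158×4 + 2596×5 + 742×12 = 632 + 12980 + 8904 = 22516
link = 24242/22516 = 1.076657
Link Period 2→Period 3:
ΣP(Period 3)Q(Period 2) = 153×4 + 2911×5 + 1090×12 = 612 + 14555 + 13080 = 28247
ΣP(Period 2)Q(Period 2) = 137×4 + 2538×5 + 917×12 = 548 + 12690 + 11004 = 24242
link = 28247/24242 = 1.165209
Chained index = 100 × 1.054614 × 1.076657 × 1.165209 = 132.3044

132.30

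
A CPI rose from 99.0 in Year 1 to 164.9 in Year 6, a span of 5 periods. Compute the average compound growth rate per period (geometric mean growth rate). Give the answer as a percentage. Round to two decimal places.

10.74%

Growth factor = (164.9/99.0)^(1/5) = (1.665657)^(1/5) = 1.107432
Growth rate = 1.107432 − 1 = 0.107432 = 10.7432%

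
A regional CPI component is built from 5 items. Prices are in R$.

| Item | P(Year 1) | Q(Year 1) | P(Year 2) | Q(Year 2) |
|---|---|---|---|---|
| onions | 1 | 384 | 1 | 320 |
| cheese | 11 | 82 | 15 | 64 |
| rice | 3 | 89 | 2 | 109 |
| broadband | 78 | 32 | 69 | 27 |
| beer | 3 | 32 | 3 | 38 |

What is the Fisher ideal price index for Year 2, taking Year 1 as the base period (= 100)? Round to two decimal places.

Laspeyres component (base-period weights):
ΣP(Year 2)Q(Year 1) = 1×384 + 15×82 + 2×89 + 69×32 + 3×32 = 384 + 1230 + 178 + 2208 + 96 = 4096
ΣP(Year 1)Q(Year 1) = 1×384 + 11×82 + 3×89 + 78×32 + 3×32 = 384 + 902 + 267 + 2496 + 96 = 4145
L = 4096 / 4145 × 100 = 98.8179
Paasche component (current-period weights):
ΣP(Year 2)Q(Year 2) = 1×320 + 15×64 + 2×109 + 69×27 + 3×38 = 320 + 960 + 218 + 1863 + 114 = 3475
ΣP(Year 1)Q(Year 2) = 1×320 + 11×64 + 3×109 + 78×27 + 3×38 = 320 + 704 + 327 + 2106 + 114 = 3571
P = 3475 / 3571 × 100 = 97.3117
Fisher = √(L × P) = √(98.8179 × 97.3117) = 98.0619

98.06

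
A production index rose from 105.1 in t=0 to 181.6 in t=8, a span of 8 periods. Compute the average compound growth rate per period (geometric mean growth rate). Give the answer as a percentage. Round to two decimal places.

Growth factor = (181.6/105.1)^(1/8) = (1.727878)^(1/8) = 1.070753
Growth rate = 1.070753 − 1 = 0.070753 = 7.0753%

7.08%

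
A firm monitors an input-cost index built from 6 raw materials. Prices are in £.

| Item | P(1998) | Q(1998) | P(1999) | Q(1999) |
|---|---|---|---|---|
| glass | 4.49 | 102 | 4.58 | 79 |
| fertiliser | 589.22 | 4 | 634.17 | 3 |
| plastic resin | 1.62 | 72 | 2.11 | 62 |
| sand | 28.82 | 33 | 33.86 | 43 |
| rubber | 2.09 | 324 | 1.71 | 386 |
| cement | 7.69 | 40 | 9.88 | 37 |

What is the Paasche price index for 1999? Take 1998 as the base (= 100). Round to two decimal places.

107.10

Paasche price index uses current-period quantities as weights.
ΣP(1999)·Q(1999) = 4.58×79 + 634.17×3 + 2.11×62 + 33.86×43 + 1.71×386 + 9.88×37 = 361.82 + 1902.51 + 130.82 + 1455.98 + 660.06 + 365.56 = 4876.75
ΣP(1998)·Q(1999) = 4.49×79 + 589.22×3 + 1.62×62 + 28.82×43 + 2.09×386 + 7.69×37 = 354.71 + 1767.66 + 100.44 + 1239.26 + 806.74 + 284.53 = 4553.34
Index = 4876.75 / 4553.34 × 100 = 107.1027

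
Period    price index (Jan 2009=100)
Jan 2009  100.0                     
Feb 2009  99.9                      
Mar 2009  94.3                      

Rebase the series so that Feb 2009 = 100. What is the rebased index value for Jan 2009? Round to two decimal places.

100.10

Rebased(Jan 2009) = 100.0 / 99.9 × 100 = 100.1001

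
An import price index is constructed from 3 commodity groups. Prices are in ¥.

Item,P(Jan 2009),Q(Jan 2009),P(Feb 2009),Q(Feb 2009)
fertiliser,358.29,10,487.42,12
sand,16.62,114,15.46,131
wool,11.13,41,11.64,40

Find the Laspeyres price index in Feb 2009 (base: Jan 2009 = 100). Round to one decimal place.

Laspeyres price index uses base-period quantities as weights.
ΣP(Feb 2009)·Q(Jan 2009) = 487.42×10 + 15.46×114 + 11.64×41 = 4874.2 + 1762.44 + 477.24 = 7113.88
ΣP(Jan 2009)·Q(Jan 2009) = 358.29×10 + 16.62×114 + 11.13×41 = 3582.9 + 1894.68 + 456.33 = 5933.91
Index = 7113.88 / 5933.91 × 100 = 119.8852

119.9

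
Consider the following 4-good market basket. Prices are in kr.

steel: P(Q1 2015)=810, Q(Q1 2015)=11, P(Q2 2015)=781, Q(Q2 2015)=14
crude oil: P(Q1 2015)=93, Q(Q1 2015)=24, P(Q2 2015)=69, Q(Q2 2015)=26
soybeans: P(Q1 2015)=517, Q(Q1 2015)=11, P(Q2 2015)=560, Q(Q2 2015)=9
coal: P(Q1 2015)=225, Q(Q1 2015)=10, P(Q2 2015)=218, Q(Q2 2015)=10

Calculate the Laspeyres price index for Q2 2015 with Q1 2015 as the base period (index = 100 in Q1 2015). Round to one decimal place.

Laspeyres price index uses base-period quantities as weights.
ΣP(Q2 2015)·Q(Q1 2015) = 781×11 + 69×24 + 560×11 + 218×10 = 8591 + 1656 + 6160 + 2180 = 18587
ΣP(Q1 2015)·Q(Q1 2015) = 810×11 + 93×24 + 517×11 + 225×10 = 8910 + 2232 + 5687 + 2250 = 19079
Index = 18587 / 19079 × 100 = 97.4212

97.4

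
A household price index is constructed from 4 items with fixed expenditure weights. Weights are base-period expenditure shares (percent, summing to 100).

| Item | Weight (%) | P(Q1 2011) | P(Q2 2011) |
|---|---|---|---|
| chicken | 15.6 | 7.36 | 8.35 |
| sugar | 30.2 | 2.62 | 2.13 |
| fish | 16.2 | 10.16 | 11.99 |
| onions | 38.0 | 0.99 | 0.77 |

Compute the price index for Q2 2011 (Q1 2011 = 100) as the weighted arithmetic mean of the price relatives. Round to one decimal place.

chicken: 15.6 × (8.35/7.36) = 15.6 × 1.134511 = 17.6984
sugar: 30.2 × (2.13/2.62) = 30.2 × 0.812977 = 24.5519
fish: 16.2 × (11.99/10.16) = 16.2 × 1.180118 = 19.1179
onions: 38.0 × (0.77/0.99) = 38.0 × 0.777778 = 29.5556
Index = Σ wᵢ·(p₁ᵢ/p₀ᵢ) = 17.6984 + 24.5519 + 19.1179 + 29.5556 = 90.9237

90.9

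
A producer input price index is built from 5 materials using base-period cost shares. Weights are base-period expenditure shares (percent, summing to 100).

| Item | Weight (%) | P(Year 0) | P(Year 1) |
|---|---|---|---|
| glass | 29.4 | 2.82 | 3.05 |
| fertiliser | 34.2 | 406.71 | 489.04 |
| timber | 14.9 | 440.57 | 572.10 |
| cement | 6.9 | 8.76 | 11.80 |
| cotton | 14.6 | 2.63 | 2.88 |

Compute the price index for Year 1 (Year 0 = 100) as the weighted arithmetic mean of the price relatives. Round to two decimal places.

117.55

glass: 29.4 × (3.05/2.82) = 29.4 × 1.081560 = 31.7979
fertiliser: 34.2 × (489.04/406.71) = 34.2 × 1.202429 = 41.1231
timber: 14.9 × (572.10/440.57) = 14.9 × 1.298545 = 19.3483
cement: 6.9 × (11.80/8.76) = 6.9 × 1.347032 = 9.2945
cotton: 14.6 × (2.88/2.63) = 14.6 × 1.095057 = 15.9878
Index = Σ wᵢ·(p₁ᵢ/p₀ᵢ) = 31.7979 + 41.1231 + 19.3483 + 9.2945 + 15.9878 = 117.5516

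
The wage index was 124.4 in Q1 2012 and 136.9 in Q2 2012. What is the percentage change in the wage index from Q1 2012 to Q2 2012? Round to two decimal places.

10.05%

Change = (136.9 − 124.4) / 124.4 × 100
       = 12.5 / 124.4 × 100 = 10.0482%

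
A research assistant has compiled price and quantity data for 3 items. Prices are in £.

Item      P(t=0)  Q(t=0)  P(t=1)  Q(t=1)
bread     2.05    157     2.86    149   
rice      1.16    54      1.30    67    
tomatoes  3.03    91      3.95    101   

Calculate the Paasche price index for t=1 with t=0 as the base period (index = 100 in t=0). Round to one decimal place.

Paasche price index uses current-period quantities as weights.
ΣP(t=1)·Q(t=1) = 2.86×149 + 1.30×67 + 3.95×101 = 426.14 + 87.1 + 398.95 = 912.19
ΣP(t=0)·Q(t=1) = 2.05×149 + 1.16×67 + 3.03×101 = 305.45 + 77.72 + 306.03 = 689.2
Index = 912.19 / 689.2 × 100 = 132.3549

132.4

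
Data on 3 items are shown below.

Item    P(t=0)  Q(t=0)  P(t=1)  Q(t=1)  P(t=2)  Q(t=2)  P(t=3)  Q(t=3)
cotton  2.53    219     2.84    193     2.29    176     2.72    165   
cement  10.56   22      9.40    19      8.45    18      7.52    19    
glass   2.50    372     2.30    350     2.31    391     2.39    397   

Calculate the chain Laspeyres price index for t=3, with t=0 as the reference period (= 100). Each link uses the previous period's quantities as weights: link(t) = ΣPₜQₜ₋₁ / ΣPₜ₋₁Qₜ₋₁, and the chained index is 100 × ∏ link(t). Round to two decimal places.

Link t=0→t=1:
ΣP(t=1)Q(t=0) = 2.84×219 + 9.40×22 + 2.30×372 = 621.96 + 206.8 + 855.6 = 1684.36
ΣP(t=0)Q(t=0) = 2.53×219 + 10.56×22 + 2.50×372 = 554.07 + 232.32 + 930 = 1716.39
link = 1684.36/1716.39 = 0.981339
Link t=1→t=2:
ΣP(t=2)Q(t=1) = 2.29×193 + 8.45×19 + 2.31×350 = 441.97 + 160.55 + 808.5 = 1411.02
ΣP(t=1)Q(t=1) = 2.84×193 + 9.40×19 + 2.30×350 = 548.12 + 178.6 + 805 = 1531.72
link = 1411.02/1531.72 = 0.921200
Link t=2→t=3:
ΣP(t=3)Q(t=2) = 2.72×176 + 7.52×18 + 2.39×391 = 478.72 + 135.36 + 934.49 = 1548.57
ΣP(t=2)Q(t=2) = 2.29×176 + 8.45×18 + 2.31×391 = 403.04 + 152.1 + 903.21 = 1458.35
link = 1548.57/1458.35 = 1.061864
Chained index = 100 × 0.981339 × 0.921200 × 1.061864 = 95.9935

95.99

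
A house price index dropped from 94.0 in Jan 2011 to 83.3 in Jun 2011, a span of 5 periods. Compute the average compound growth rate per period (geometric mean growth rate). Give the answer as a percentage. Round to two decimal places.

-2.39%

Growth factor = (83.3/94.0)^(1/5) = (0.886170)^(1/5) = 0.976120
Growth rate = 0.976120 − 1 = -0.023880 = -2.3880%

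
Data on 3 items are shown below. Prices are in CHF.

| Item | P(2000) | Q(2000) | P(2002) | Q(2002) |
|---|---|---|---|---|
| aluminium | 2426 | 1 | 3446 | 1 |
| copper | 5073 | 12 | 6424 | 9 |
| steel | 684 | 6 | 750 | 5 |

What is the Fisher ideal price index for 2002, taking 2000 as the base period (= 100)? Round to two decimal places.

Laspeyres component (base-period weights):
ΣP(2002)Q(2000) = 3446×1 + 6424×12 + 750×6 = 3446 + 77088 + 4500 = 85034
ΣP(2000)Q(2000) = 2426×1 + 5073×12 + 684×6 = 2426 + 60876 + 4104 = 67406
L = 85034 / 67406 × 100 = 126.1520
Paasche component (current-period weights):
ΣP(2002)Q(2002) = 3446×1 + 6424×9 + 750×5 = 3446 + 57816 + 3750 = 65012
ΣP(2000)Q(2002) = 2426×1 + 5073×9 + 684×5 = 2426 + 45657 + 3420 = 51503
P = 65012 / 51503 × 100 = 126.2295
Fisher = √(L × P) = √(126.1520 × 126.2295) = 126.1908

126.19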